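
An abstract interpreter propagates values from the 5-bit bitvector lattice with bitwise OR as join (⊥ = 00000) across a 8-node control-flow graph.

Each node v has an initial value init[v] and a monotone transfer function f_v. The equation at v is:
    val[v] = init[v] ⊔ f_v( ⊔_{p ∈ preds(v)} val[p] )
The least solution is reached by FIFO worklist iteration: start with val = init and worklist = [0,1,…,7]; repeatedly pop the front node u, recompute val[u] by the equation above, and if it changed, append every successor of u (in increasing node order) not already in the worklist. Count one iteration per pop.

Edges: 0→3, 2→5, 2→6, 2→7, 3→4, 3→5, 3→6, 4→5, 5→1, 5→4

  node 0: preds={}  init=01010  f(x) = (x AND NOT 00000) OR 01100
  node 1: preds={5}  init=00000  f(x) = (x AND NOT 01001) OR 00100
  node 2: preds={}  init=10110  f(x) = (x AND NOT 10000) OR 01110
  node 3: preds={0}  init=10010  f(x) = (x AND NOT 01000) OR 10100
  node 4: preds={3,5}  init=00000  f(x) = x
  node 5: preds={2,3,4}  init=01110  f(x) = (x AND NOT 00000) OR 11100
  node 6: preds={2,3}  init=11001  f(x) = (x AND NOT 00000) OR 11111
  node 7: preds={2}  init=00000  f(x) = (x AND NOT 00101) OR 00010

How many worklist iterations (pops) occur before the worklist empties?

Worklist (10 pops):
  #1 pop 0: in=00000 → 01110 (was 01010); enqueue []
  #2 pop 1: in=01110 → 00110 (was 00000); enqueue []
  #3 pop 2: in=00000 → 11110 (was 10110); enqueue []
  #4 pop 3: in=01110 → 10110 (was 10010); enqueue []
  #5 pop 4: in=11110 → 11110 (was 00000); enqueue []
  #6 pop 5: in=11110 → 11110 (was 01110); enqueue [1,4]
  #7 pop 6: in=11110 → 11111 (was 11001); enqueue []
  #8 pop 7: in=11110 → 11010 (was 00000); enqueue []
  #9 pop 1: in=11110 → 10110 (was 00110); enqueue []
  #10 pop 4: in=11110 → 11110 (no change)

Fixpoint:
  val[0] = 01110
  val[1] = 10110
  val[2] = 11110
  val[3] = 10110
  val[4] = 11110
  val[5] = 11110
  val[6] = 11111
  val[7] = 11010

10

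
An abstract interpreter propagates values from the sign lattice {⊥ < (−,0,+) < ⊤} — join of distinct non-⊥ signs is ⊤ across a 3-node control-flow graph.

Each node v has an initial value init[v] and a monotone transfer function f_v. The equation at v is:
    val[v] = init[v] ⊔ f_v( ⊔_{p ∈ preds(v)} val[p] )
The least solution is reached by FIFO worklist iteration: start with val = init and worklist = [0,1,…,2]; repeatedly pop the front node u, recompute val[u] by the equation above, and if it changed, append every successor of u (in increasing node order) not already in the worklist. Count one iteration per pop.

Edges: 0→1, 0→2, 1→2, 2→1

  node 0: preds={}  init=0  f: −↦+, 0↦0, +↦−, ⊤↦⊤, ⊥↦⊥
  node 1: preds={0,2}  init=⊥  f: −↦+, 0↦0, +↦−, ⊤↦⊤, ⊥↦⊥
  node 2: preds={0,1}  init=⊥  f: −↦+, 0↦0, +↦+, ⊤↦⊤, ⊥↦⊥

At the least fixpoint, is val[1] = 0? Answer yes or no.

Trace (4 dequeues):
  [1] u=0 | in ⊥ | out 0 | ==
  [2] u=1 | in 0 | out 0 | prev ⊥ | push {}
  [3] u=2 | in 0 | out 0 | prev ⊥ | push {1}
  [4] u=1 | in 0 | out 0 | ==

Converged values:
  [0] 0
  [1] 0
  [2] 0

yes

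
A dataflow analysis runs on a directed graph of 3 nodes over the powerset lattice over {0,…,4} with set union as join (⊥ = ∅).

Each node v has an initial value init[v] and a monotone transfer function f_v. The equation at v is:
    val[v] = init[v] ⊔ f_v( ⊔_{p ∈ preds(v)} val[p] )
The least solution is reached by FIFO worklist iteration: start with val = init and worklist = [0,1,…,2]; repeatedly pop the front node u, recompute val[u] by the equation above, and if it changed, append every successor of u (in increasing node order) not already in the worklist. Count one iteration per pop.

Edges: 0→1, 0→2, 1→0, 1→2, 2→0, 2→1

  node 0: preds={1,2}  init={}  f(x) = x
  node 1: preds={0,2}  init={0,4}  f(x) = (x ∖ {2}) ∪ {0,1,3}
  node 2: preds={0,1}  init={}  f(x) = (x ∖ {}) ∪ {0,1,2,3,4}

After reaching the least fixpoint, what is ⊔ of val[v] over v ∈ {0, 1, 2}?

{0,1,2,3,4}

Iteration log — 6 steps:
  step 1. node 0  ⊔preds={0,4}  new={0,4}  old={}  +wl: 
  step 2. node 1  ⊔preds={0,4}  new={0,1,3,4}  old={0,4}  +wl: 0
  step 3. node 2  ⊔preds={0,1,3,4}  new={0,1,2,3,4}  old={}  +wl: 1
  step 4. node 0  ⊔preds={0,1,2,3,4}  new={0,1,2,3,4}  old={0,4}  +wl: 2
  step 5. node 1  ⊔preds={0,1,2,3,4}  new={0,1,3,4}  stable
  step 6. node 2  ⊔preds={0,1,2,3,4}  new={0,1,2,3,4}  stable

Least fixpoint reached:
  node 0: {0,1,2,3,4}
  node 1: {0,1,3,4}
  node 2: {0,1,2,3,4}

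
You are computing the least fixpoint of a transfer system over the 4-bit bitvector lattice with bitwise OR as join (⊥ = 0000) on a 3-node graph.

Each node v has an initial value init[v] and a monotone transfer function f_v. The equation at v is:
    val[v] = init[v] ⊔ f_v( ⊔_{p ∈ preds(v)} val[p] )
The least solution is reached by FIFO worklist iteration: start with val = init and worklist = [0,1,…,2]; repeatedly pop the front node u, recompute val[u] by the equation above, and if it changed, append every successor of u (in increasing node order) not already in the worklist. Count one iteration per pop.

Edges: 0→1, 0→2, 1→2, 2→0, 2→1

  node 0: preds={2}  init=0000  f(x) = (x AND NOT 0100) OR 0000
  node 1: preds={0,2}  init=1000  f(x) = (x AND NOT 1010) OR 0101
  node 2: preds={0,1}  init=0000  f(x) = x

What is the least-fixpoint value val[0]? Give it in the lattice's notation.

1001

Worklist (6 pops):
  #1 pop 0: in=0000 → 0000 (no change)
  #2 pop 1: in=0000 → 1101 (was 1000); enqueue []
  #3 pop 2: in=1101 → 1101 (was 0000); enqueue [0,1]
  #4 pop 0: in=1101 → 1001 (was 0000); enqueue [2]
  #5 pop 1: in=1101 → 1101 (no change)
  #6 pop 2: in=1101 → 1101 (no change)

Fixpoint:
  val[0] = 1001
  val[1] = 1101
  val[2] = 1101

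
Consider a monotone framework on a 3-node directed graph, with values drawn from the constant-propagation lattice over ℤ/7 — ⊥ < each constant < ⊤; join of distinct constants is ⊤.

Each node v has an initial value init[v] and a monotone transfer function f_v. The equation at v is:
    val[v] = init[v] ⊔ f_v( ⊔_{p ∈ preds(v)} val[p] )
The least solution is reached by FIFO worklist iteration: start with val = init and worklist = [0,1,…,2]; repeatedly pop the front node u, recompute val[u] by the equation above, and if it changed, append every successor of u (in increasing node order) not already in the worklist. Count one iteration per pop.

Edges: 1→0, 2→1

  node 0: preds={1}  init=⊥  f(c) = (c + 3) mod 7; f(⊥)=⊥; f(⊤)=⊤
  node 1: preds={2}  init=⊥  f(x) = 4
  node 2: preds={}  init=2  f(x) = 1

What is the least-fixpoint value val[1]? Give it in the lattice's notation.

4

Trace (5 dequeues):
  [1] u=0 | in ⊥ | out ⊥ | ==
  [2] u=1 | in 2 | out 4 | prev ⊥ | push {0}
  [3] u=2 | in ⊥ | out ⊤ | prev 2 | push {1}
  [4] u=0 | in 4 | out 0 | prev ⊥ | push {}
  [5] u=1 | in ⊤ | out 4 | ==

Converged values:
  [0] 0
  [1] 4
  [2] ⊤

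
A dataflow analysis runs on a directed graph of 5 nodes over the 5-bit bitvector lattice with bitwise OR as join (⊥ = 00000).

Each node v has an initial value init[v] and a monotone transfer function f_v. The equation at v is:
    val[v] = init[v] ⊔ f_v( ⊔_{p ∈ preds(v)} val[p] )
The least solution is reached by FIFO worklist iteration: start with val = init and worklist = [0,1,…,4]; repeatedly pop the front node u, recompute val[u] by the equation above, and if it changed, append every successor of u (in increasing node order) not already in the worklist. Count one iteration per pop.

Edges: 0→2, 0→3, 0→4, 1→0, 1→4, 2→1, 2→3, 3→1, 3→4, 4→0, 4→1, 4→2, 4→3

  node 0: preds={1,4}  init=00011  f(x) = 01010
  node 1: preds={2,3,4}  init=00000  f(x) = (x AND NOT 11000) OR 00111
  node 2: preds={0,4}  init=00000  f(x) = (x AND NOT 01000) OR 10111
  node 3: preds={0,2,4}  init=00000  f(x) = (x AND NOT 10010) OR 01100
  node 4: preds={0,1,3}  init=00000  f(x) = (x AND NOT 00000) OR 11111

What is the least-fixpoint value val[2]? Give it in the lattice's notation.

10111

Trace (9 dequeues):
  [1] u=0 | in 00000 | out 01011 | prev 00011 | push {}
  [2] u=1 | in 00000 | out 00111 | prev 00000 | push {0}
  [3] u=2 | in 01011 | out 10111 | prev 00000 | push {1}
  [4] u=3 | in 11111 | out 01101 | prev 00000 | push {}
  [5] u=4 | in 01111 | out 11111 | prev 00000 | push {2,3}
  [6] u=0 | in 11111 | out 01011 | ==
  [7] u=1 | in 11111 | out 00111 | ==
  [8] u=2 | in 11111 | out 10111 | ==
  [9] u=3 | in 11111 | out 01101 | ==

Converged values:
  [0] 01011
  [1] 00111
  [2] 10111
  [3] 01101
  [4] 11111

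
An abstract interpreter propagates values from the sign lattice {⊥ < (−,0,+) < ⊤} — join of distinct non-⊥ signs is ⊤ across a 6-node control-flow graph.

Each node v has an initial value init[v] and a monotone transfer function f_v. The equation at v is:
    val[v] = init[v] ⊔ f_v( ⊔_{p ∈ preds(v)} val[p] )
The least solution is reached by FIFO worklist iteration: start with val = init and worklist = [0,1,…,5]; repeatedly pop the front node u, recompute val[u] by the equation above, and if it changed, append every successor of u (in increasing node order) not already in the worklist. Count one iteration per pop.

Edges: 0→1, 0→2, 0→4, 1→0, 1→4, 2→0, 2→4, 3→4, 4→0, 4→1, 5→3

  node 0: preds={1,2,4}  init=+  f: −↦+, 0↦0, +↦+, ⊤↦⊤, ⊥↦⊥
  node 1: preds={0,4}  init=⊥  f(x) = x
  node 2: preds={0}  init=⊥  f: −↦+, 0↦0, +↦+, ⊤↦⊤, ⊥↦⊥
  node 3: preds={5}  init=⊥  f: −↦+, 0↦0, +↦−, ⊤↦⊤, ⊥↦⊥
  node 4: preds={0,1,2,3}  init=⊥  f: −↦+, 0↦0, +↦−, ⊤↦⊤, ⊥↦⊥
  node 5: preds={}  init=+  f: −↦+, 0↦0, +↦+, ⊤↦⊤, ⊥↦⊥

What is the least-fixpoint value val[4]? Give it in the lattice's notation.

⊤

Iteration log — 11 steps:
  step 1. node 0  ⊔preds=⊥  new=+  stable
  step 2. node 1  ⊔preds=+  new=+  old=⊥  +wl: 0
  step 3. node 2  ⊔preds=+  new=+  old=⊥  +wl: 
  step 4. node 3  ⊔preds=+  new=−  old=⊥  +wl: 
  step 5. node 4  ⊔preds=⊤  new=⊤  old=⊥  +wl: 1
  step 6. node 5  ⊔preds=⊥  new=+  stable
  step 7. node 0  ⊔preds=⊤  new=⊤  old=+  +wl: 2,4
  step 8. node 1  ⊔preds=⊤  new=⊤  old=+  +wl: 0
  step 9. node 2  ⊔preds=⊤  new=⊤  old=+  +wl: 
  step 10. node 4  ⊔preds=⊤  new=⊤  stable
  step 11. node 0  ⊔preds=⊤  new=⊤  stable

Least fixpoint reached:
  node 0: ⊤
  node 1: ⊤
  node 2: ⊤
  node 3: −
  node 4: ⊤
  node 5: +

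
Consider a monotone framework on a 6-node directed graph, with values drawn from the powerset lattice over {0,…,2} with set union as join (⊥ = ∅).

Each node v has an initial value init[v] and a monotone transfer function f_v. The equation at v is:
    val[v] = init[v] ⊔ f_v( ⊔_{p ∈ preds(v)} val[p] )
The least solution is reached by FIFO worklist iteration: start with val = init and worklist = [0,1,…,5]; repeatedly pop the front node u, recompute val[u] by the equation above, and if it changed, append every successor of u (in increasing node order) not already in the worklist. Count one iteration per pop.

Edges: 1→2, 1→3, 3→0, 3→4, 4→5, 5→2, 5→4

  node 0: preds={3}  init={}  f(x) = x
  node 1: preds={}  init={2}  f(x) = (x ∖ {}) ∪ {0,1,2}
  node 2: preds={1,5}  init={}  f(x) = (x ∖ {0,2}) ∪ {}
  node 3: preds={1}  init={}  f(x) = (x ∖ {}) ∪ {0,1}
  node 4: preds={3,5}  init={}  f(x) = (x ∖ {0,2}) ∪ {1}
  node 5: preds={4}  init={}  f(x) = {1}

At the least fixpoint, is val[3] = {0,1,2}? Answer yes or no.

yes

Worklist (9 pops):
  #1 pop 0: in={} → {} (no change)
  #2 pop 1: in={} → {0,1,2} (was {2}); enqueue []
  #3 pop 2: in={0,1,2} → {1} (was {}); enqueue []
  #4 pop 3: in={0,1,2} → {0,1,2} (was {}); enqueue [0]
  #5 pop 4: in={0,1,2} → {1} (was {}); enqueue []
  #6 pop 5: in={1} → {1} (was {}); enqueue [2,4]
  #7 pop 0: in={0,1,2} → {0,1,2} (was {}); enqueue []
  #8 pop 2: in={0,1,2} → {1} (no change)
  #9 pop 4: in={0,1,2} → {1} (no change)

Fixpoint:
  val[0] = {0,1,2}
  val[1] = {0,1,2}
  val[2] = {1}
  val[3] = {0,1,2}
  val[4] = {1}
  val[5] = {1}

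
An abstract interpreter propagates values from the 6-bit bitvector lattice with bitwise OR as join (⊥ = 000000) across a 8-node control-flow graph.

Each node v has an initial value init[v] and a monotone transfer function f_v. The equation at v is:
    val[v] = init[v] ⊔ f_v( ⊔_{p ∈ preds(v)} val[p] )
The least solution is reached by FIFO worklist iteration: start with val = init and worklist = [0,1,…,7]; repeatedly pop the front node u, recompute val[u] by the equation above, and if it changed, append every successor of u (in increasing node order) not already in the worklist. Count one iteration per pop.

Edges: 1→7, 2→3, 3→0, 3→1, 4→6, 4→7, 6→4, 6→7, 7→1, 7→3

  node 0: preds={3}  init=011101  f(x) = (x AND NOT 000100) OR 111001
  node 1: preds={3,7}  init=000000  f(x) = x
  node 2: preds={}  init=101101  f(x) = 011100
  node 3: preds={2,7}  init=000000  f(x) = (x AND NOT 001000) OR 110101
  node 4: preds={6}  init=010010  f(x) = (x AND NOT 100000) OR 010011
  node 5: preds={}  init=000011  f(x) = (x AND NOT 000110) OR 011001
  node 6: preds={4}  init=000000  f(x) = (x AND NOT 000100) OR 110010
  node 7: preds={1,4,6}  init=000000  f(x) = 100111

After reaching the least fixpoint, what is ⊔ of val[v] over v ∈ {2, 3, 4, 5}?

111111

Trace (15 dequeues):
  [1] u=0 | in 000000 | out 111101 | prev 011101 | push {}
  [2] u=1 | in 000000 | out 000000 | ==
  [3] u=2 | in 000000 | out 111101 | prev 101101 | push {}
  [4] u=3 | in 111101 | out 110101 | prev 000000 | push {0,1}
  [5] u=4 | in 000000 | out 010011 | prev 010010 | push {}
  [6] u=5 | in 000000 | out 011011 | prev 000011 | push {}
  [7] u=6 | in 010011 | out 110011 | prev 000000 | push {4}
  [8] u=7 | in 110011 | out 100111 | prev 000000 | push {3}
  [9] u=0 | in 110101 | out 111101 | ==
  [10] u=1 | in 110111 | out 110111 | prev 000000 | push {7}
  [11] u=4 | in 110011 | out 010011 | ==
  [12] u=3 | in 111111 | out 110111 | prev 110101 | push {0,1}
  [13] u=7 | in 110111 | out 100111 | ==
  [14] u=0 | in 110111 | out 111111 | prev 111101 | push {}
  [15] u=1 | in 110111 | out 110111 | ==

Converged values:
  [0] 111111
  [1] 110111
  [2] 111101
  [3] 110111
  [4] 010011
  [5] 011011
  [6] 110011
  [7] 100111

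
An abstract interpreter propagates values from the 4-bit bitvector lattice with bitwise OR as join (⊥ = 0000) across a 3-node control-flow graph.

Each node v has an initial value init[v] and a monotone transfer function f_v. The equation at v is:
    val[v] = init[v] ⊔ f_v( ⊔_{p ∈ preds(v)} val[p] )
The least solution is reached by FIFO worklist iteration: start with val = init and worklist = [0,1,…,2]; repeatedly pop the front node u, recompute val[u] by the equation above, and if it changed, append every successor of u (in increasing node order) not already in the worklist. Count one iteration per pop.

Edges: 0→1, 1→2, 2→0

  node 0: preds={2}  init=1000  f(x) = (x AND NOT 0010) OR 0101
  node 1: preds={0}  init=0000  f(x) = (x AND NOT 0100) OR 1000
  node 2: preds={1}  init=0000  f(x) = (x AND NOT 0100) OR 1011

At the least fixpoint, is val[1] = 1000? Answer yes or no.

Iteration log — 4 steps:
  step 1. node 0  ⊔preds=0000  new=1101  old=1000  +wl: 
  step 2. node 1  ⊔preds=1101  new=1001  old=0000  +wl: 
  step 3. node 2  ⊔preds=1001  new=1011  old=0000  +wl: 0
  step 4. node 0  ⊔preds=1011  new=1101  stable

Least fixpoint reached:
  node 0: 1101
  node 1: 1001
  node 2: 1011

no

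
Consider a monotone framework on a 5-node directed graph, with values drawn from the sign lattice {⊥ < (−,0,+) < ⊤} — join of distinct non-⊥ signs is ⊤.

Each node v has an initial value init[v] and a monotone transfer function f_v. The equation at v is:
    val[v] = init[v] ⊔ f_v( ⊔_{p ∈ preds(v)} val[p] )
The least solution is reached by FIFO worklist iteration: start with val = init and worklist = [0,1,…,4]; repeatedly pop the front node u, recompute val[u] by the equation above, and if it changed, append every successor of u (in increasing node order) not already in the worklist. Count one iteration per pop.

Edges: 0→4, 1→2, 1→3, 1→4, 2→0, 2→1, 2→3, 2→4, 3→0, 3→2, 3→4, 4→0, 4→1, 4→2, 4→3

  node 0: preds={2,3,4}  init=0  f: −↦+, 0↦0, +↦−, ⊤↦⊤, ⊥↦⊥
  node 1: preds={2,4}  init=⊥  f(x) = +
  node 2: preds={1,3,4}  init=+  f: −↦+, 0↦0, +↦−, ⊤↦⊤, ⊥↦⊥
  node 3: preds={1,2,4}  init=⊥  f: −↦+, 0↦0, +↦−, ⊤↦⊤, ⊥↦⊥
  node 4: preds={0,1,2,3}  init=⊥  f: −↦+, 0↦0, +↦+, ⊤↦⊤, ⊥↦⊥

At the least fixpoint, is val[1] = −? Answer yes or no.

Worklist (9 pops):
  #1 pop 0: in=+ → ⊤ (was 0); enqueue []
  #2 pop 1: in=+ → + (was ⊥); enqueue []
  #3 pop 2: in=+ → ⊤ (was +); enqueue [0,1]
  #4 pop 3: in=⊤ → ⊤ (was ⊥); enqueue [2]
  #5 pop 4: in=⊤ → ⊤ (was ⊥); enqueue [3]
  #6 pop 0: in=⊤ → ⊤ (no change)
  #7 pop 1: in=⊤ → + (no change)
  #8 pop 2: in=⊤ → ⊤ (no change)
  #9 pop 3: in=⊤ → ⊤ (no change)

Fixpoint:
  val[0] = ⊤
  val[1] = +
  val[2] = ⊤
  val[3] = ⊤
  val[4] = ⊤

no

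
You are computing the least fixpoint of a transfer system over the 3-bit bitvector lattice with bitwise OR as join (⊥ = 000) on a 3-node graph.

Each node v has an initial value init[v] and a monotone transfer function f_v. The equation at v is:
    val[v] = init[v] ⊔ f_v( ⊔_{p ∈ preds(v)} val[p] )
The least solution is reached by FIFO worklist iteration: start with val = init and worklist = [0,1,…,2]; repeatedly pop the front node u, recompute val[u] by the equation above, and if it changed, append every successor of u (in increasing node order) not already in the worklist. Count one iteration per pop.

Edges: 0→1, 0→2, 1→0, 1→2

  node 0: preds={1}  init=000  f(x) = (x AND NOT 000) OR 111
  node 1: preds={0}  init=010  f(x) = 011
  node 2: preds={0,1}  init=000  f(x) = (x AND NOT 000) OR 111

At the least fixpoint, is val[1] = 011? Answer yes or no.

Trace (4 dequeues):
  [1] u=0 | in 010 | out 111 | prev 000 | push {}
  [2] u=1 | in 111 | out 011 | prev 010 | push {0}
  [3] u=2 | in 111 | out 111 | prev 000 | push {}
  [4] u=0 | in 011 | out 111 | ==

Converged values:
  [0] 111
  [1] 011
  [2] 111

yes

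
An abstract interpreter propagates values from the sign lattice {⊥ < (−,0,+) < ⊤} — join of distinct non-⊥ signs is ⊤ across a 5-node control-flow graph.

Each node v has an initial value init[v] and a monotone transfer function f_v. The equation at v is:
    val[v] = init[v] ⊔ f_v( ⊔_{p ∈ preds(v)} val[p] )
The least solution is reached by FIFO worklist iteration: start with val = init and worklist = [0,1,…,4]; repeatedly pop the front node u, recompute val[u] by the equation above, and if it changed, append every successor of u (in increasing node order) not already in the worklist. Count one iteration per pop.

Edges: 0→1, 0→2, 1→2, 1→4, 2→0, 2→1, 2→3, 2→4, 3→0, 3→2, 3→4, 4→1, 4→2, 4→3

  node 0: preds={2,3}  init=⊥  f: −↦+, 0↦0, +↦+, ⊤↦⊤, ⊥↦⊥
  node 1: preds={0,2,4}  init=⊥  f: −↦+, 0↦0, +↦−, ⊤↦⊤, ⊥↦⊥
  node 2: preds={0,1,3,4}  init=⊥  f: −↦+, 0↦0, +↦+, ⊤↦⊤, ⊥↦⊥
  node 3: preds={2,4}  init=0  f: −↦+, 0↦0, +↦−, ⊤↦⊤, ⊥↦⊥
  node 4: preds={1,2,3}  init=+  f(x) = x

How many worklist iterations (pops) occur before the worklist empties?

9

Worklist (9 pops):
  #1 pop 0: in=0 → 0 (was ⊥); enqueue []
  #2 pop 1: in=⊤ → ⊤ (was ⊥); enqueue []
  #3 pop 2: in=⊤ → ⊤ (was ⊥); enqueue [0,1]
  #4 pop 3: in=⊤ → ⊤ (was 0); enqueue [2]
  #5 pop 4: in=⊤ → ⊤ (was +); enqueue [3]
  #6 pop 0: in=⊤ → ⊤ (was 0); enqueue []
  #7 pop 1: in=⊤ → ⊤ (no change)
  #8 pop 2: in=⊤ → ⊤ (no change)
  #9 pop 3: in=⊤ → ⊤ (no change)

Fixpoint:
  val[0] = ⊤
  val[1] = ⊤
  val[2] = ⊤
  val[3] = ⊤
  val[4] = ⊤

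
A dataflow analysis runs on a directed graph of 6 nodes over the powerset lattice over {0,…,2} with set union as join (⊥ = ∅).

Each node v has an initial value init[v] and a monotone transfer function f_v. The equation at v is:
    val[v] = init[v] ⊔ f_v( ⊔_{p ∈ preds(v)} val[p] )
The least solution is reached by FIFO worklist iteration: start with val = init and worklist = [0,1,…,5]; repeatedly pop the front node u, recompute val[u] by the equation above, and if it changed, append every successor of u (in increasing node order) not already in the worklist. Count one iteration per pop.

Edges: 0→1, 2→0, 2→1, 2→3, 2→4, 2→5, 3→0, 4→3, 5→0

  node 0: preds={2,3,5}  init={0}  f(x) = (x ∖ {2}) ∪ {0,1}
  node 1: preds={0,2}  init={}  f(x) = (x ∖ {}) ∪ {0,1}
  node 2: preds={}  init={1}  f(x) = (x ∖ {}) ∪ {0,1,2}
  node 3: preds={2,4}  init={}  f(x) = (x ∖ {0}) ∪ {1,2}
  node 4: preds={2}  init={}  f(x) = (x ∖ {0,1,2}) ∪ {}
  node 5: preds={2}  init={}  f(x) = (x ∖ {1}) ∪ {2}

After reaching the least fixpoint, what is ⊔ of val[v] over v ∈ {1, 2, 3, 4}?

{0,1,2}

Worklist (8 pops):
  #1 pop 0: in={1} → {0,1} (was {0}); enqueue []
  #2 pop 1: in={0,1} → {0,1} (was {}); enqueue []
  #3 pop 2: in={} → {0,1,2} (was {1}); enqueue [0,1]
  #4 pop 3: in={0,1,2} → {1,2} (was {}); enqueue []
  #5 pop 4: in={0,1,2} → {} (no change)
  #6 pop 5: in={0,1,2} → {0,2} (was {}); enqueue []
  #7 pop 0: in={0,1,2} → {0,1} (no change)
  #8 pop 1: in={0,1,2} → {0,1,2} (was {0,1}); enqueue []

Fixpoint:
  val[0] = {0,1}
  val[1] = {0,1,2}
  val[2] = {0,1,2}
  val[3] = {1,2}
  val[4] = {}
  val[5] = {0,2}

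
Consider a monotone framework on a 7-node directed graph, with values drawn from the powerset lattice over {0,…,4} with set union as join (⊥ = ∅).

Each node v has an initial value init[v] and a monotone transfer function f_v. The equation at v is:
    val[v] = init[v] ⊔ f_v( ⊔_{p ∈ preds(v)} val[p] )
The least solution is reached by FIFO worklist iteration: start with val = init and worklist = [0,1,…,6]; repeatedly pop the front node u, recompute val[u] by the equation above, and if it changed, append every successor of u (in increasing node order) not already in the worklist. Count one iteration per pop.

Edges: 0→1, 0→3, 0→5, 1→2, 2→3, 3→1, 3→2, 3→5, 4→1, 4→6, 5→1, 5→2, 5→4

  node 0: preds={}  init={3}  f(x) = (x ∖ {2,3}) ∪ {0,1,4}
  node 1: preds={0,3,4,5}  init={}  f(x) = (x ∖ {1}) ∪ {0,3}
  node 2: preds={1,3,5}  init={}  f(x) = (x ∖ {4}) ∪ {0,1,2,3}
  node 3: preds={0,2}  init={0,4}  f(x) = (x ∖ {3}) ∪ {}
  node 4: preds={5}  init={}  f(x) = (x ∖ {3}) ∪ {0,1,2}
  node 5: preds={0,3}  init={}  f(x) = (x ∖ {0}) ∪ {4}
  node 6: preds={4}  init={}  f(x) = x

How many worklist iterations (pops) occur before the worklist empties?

Iteration log — 12 steps:
  step 1. node 0  ⊔preds={}  new={0,1,3,4}  old={3}  +wl: 
  step 2. node 1  ⊔preds={0,1,3,4}  new={0,3,4}  old={}  +wl: 
  step 3. node 2  ⊔preds={0,3,4}  new={0,1,2,3}  old={}  +wl: 
  step 4. node 3  ⊔preds={0,1,2,3,4}  new={0,1,2,4}  old={0,4}  +wl: 1,2
  step 5. node 4  ⊔preds={}  new={0,1,2}  old={}  +wl: 
  step 6. node 5  ⊔preds={0,1,2,3,4}  new={1,2,3,4}  old={}  +wl: 4
  step 7. node 6  ⊔preds={0,1,2}  new={0,1,2}  old={}  +wl: 
  step 8. node 1  ⊔preds={0,1,2,3,4}  new={0,2,3,4}  old={0,3,4}  +wl: 
  step 9. node 2  ⊔preds={0,1,2,3,4}  new={0,1,2,3}  stable
  step 10. node 4  ⊔preds={1,2,3,4}  new={0,1,2,4}  old={0,1,2}  +wl: 1,6
  step 11. node 1  ⊔preds={0,1,2,3,4}  new={0,2,3,4}  stable
  step 12. node 6  ⊔preds={0,1,2,4}  new={0,1,2,4}  old={0,1,2}  +wl: 

Least fixpoint reached:
  node 0: {0,1,3,4}
  node 1: {0,2,3,4}
  node 2: {0,1,2,3}
  node 3: {0,1,2,4}
  node 4: {0,1,2,4}
  node 5: {1,2,3,4}
  node 6: {0,1,2,4}

12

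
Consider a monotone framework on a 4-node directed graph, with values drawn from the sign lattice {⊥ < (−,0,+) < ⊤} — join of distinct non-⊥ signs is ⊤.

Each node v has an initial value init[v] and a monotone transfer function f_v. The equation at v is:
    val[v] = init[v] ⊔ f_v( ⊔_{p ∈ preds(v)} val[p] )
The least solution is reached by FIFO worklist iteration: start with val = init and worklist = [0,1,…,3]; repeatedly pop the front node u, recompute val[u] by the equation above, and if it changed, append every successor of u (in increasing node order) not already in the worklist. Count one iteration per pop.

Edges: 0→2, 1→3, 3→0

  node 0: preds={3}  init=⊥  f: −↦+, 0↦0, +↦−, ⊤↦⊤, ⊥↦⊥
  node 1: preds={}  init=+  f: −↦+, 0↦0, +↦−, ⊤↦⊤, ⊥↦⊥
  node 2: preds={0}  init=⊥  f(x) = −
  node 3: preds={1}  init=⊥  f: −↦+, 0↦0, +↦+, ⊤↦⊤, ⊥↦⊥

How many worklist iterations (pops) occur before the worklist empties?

6

Trace (6 dequeues):
  [1] u=0 | in ⊥ | out ⊥ | ==
  [2] u=1 | in ⊥ | out + | ==
  [3] u=2 | in ⊥ | out − | prev ⊥ | push {}
  [4] u=3 | in + | out + | prev ⊥ | push {0}
  [5] u=0 | in + | out − | prev ⊥ | push {2}
  [6] u=2 | in − | out − | ==

Converged values:
  [0] −
  [1] +
  [2] −
  [3] +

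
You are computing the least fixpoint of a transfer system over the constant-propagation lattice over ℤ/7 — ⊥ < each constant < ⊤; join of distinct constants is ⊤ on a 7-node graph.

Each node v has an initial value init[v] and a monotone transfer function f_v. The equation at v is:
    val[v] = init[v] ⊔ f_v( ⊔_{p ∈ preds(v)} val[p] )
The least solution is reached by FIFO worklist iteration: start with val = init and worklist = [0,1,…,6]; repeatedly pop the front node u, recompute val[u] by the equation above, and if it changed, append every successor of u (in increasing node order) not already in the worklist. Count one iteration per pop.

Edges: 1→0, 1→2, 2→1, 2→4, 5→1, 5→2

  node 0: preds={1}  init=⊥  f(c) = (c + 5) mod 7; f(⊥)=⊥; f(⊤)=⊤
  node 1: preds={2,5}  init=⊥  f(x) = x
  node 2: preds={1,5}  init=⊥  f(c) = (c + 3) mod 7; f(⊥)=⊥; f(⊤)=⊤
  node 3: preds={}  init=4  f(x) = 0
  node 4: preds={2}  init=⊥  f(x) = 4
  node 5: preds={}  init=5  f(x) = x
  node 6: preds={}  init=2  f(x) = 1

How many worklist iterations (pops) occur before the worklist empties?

13

Worklist (13 pops):
  #1 pop 0: in=⊥ → ⊥ (no change)
  #2 pop 1: in=5 → 5 (was ⊥); enqueue [0]
  #3 pop 2: in=5 → 1 (was ⊥); enqueue [1]
  #4 pop 3: in=⊥ → ⊤ (was 4); enqueue []
  #5 pop 4: in=1 → 4 (was ⊥); enqueue []
  #6 pop 5: in=⊥ → 5 (no change)
  #7 pop 6: in=⊥ → ⊤ (was 2); enqueue []
  #8 pop 0: in=5 → 3 (was ⊥); enqueue []
  #9 pop 1: in=⊤ → ⊤ (was 5); enqueue [0,2]
  #10 pop 0: in=⊤ → ⊤ (was 3); enqueue []
  #11 pop 2: in=⊤ → ⊤ (was 1); enqueue [1,4]
  #12 pop 1: in=⊤ → ⊤ (no change)
  #13 pop 4: in=⊤ → 4 (no change)

Fixpoint:
  val[0] = ⊤
  val[1] = ⊤
  val[2] = ⊤
  val[3] = ⊤
  val[4] = 4
  val[5] = 5
  val[6] = ⊤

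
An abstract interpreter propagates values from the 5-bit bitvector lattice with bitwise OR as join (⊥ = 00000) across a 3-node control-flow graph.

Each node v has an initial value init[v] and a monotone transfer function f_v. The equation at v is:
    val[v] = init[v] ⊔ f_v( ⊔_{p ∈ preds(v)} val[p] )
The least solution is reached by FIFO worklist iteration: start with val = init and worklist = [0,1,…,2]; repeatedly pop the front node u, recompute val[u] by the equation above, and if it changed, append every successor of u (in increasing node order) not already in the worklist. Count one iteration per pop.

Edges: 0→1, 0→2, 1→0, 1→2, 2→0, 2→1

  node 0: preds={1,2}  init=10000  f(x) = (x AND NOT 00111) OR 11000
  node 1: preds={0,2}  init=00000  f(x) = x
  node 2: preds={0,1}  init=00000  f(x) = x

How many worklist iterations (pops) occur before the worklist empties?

5

Iteration log — 5 steps:
  step 1. node 0  ⊔preds=00000  new=11000  old=10000  +wl: 
  step 2. node 1  ⊔preds=11000  new=11000  old=00000  +wl: 0
  step 3. node 2  ⊔preds=11000  new=11000  old=00000  +wl: 1
  step 4. node 0  ⊔preds=11000  new=11000  stable
  step 5. node 1  ⊔preds=11000  new=11000  stable

Least fixpoint reached:
  node 0: 11000
  node 1: 11000
  node 2: 11000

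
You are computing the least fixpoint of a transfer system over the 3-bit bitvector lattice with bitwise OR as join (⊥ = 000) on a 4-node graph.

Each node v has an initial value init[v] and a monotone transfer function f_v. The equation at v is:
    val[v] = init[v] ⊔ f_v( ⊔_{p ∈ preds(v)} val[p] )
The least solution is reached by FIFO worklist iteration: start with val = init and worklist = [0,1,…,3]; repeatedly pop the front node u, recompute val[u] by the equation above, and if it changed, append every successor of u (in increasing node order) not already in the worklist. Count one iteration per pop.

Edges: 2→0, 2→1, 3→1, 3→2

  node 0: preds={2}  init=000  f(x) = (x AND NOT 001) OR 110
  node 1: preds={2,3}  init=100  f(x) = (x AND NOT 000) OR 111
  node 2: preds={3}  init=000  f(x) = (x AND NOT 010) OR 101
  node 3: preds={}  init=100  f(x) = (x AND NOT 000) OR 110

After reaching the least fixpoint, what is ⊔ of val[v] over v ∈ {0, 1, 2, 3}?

111

Iteration log — 7 steps:
  step 1. node 0  ⊔preds=000  new=110  old=000  +wl: 
  step 2. node 1  ⊔preds=100  new=111  old=100  +wl: 
  step 3. node 2  ⊔preds=100  new=101  old=000  +wl: 0,1
  step 4. node 3  ⊔preds=000  new=110  old=100  +wl: 2
  step 5. node 0  ⊔preds=101  new=110  stable
  step 6. node 1  ⊔preds=111  new=111  stable
  step 7. node 2  ⊔preds=110  new=101  stable

Least fixpoint reached:
  node 0: 110
  node 1: 111
  node 2: 101
  node 3: 110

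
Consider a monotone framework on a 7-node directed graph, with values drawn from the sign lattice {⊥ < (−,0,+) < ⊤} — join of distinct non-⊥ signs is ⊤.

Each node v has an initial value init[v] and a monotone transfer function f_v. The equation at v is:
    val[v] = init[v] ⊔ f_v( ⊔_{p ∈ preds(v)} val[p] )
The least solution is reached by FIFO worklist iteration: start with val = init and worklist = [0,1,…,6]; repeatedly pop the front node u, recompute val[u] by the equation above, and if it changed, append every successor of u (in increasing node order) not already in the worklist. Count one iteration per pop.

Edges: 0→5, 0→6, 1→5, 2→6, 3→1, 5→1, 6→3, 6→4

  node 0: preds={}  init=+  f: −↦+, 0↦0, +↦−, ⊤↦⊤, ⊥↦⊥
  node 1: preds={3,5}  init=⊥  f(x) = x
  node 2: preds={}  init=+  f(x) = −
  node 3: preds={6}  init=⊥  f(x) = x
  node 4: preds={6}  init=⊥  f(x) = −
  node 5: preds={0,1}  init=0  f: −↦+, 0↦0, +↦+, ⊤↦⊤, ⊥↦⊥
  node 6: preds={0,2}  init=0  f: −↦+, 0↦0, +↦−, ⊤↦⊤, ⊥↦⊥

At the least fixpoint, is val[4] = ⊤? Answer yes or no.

no

Worklist (12 pops):
  #1 pop 0: in=⊥ → + (no change)
  #2 pop 1: in=0 → 0 (was ⊥); enqueue []
  #3 pop 2: in=⊥ → ⊤ (was +); enqueue []
  #4 pop 3: in=0 → 0 (was ⊥); enqueue [1]
  #5 pop 4: in=0 → − (was ⊥); enqueue []
  #6 pop 5: in=⊤ → ⊤ (was 0); enqueue []
  #7 pop 6: in=⊤ → ⊤ (was 0); enqueue [3,4]
  #8 pop 1: in=⊤ → ⊤ (was 0); enqueue [5]
  #9 pop 3: in=⊤ → ⊤ (was 0); enqueue [1]
  #10 pop 4: in=⊤ → − (no change)
  #11 pop 5: in=⊤ → ⊤ (no change)
  #12 pop 1: in=⊤ → ⊤ (no change)

Fixpoint:
  val[0] = +
  val[1] = ⊤
  val[2] = ⊤
  val[3] = ⊤
  val[4] = −
  val[5] = ⊤
  val[6] = ⊤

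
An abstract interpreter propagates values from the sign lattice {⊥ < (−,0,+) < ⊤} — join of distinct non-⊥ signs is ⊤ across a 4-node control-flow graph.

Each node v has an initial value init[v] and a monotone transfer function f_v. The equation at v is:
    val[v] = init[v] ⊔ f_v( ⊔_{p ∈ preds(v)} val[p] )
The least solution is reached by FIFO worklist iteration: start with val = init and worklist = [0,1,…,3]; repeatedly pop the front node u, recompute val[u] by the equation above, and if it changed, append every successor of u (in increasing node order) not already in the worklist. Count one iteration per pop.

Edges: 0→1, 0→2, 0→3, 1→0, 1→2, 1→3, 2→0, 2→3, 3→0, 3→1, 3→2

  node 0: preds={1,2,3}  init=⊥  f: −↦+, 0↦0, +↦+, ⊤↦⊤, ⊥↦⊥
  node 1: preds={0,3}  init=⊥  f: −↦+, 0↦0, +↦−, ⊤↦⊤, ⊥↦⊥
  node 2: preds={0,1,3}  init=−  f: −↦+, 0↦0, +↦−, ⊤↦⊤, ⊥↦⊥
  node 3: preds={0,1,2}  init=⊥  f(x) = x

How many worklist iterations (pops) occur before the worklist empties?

9

Iteration log — 9 steps:
  step 1. node 0  ⊔preds=−  new=+  old=⊥  +wl: 
  step 2. node 1  ⊔preds=+  new=−  old=⊥  +wl: 0
  step 3. node 2  ⊔preds=⊤  new=⊤  old=−  +wl: 
  step 4. node 3  ⊔preds=⊤  new=⊤  old=⊥  +wl: 1,2
  step 5. node 0  ⊔preds=⊤  new=⊤  old=+  +wl: 3
  step 6. node 1  ⊔preds=⊤  new=⊤  old=−  +wl: 0
  step 7. node 2  ⊔preds=⊤  new=⊤  stable
  step 8. node 3  ⊔preds=⊤  new=⊤  stable
  step 9. node 0  ⊔preds=⊤  new=⊤  stable

Least fixpoint reached:
  node 0: ⊤
  node 1: ⊤
  node 2: ⊤
  node 3: ⊤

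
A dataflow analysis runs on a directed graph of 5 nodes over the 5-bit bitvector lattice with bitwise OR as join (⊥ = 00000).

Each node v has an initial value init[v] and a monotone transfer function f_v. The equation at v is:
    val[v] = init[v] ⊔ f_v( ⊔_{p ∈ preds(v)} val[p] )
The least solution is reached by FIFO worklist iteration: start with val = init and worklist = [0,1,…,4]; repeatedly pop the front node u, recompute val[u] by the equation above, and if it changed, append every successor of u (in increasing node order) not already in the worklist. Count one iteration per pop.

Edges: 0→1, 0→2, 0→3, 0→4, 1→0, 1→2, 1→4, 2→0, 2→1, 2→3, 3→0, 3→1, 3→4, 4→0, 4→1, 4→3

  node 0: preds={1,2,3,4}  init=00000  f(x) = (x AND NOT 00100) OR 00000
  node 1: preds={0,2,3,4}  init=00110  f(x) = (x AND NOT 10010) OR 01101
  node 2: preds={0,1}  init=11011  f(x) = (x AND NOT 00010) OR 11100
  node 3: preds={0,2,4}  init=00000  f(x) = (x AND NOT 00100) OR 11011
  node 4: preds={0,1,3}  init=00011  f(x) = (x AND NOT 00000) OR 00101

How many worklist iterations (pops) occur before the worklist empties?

8

Iteration log — 8 steps:
  step 1. node 0  ⊔preds=11111  new=11011  old=00000  +wl: 
  step 2. node 1  ⊔preds=11011  new=01111  old=00110  +wl: 0
  step 3. node 2  ⊔preds=11111  new=11111  old=11011  +wl: 1
  step 4. node 3  ⊔preds=11111  new=11011  old=00000  +wl: 
  step 5. node 4  ⊔preds=11111  new=11111  old=00011  +wl: 3
  step 6. node 0  ⊔preds=11111  new=11011  stable
  step 7. node 1  ⊔preds=11111  new=01111  stable
  step 8. node 3  ⊔preds=11111  new=11011  stable

Least fixpoint reached:
  node 0: 11011
  node 1: 01111
  node 2: 11111
  node 3: 11011
  node 4: 11111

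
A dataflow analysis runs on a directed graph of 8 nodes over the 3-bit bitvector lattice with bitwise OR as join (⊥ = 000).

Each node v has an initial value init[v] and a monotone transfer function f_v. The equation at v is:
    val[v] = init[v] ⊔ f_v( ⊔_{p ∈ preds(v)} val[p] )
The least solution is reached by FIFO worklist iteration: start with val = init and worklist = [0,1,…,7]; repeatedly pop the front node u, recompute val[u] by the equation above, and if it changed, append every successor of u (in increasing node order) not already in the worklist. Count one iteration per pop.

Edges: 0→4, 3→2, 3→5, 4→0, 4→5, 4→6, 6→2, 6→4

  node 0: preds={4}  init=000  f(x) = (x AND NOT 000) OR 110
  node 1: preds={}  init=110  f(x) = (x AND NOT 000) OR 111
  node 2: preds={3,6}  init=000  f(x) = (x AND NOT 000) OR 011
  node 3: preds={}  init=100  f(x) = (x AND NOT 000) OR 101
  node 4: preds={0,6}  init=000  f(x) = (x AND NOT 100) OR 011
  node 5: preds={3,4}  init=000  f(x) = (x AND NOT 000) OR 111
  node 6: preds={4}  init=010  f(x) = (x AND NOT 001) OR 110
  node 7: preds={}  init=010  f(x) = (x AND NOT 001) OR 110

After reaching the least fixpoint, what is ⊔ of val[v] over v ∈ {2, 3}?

Trace (11 dequeues):
  [1] u=0 | in 000 | out 110 | prev 000 | push {}
  [2] u=1 | in 000 | out 111 | prev 110 | push {}
  [3] u=2 | in 110 | out 111 | prev 000 | push {}
  [4] u=3 | in 000 | out 101 | prev 100 | push {2}
  [5] u=4 | in 110 | out 011 | prev 000 | push {0}
  [6] u=5 | in 111 | out 111 | prev 000 | push {}
  [7] u=6 | in 011 | out 110 | prev 010 | push {4}
  [8] u=7 | in 000 | out 110 | prev 010 | push {}
  [9] u=2 | in 111 | out 111 | ==
  [10] u=0 | in 011 | out 111 | prev 110 | push {}
  [11] u=4 | in 111 | out 011 | ==

Converged values:
  [0] 111
  [1] 111
  [2] 111
  [3] 101
  [4] 011
  [5] 111
  [6] 110
  [7] 110

111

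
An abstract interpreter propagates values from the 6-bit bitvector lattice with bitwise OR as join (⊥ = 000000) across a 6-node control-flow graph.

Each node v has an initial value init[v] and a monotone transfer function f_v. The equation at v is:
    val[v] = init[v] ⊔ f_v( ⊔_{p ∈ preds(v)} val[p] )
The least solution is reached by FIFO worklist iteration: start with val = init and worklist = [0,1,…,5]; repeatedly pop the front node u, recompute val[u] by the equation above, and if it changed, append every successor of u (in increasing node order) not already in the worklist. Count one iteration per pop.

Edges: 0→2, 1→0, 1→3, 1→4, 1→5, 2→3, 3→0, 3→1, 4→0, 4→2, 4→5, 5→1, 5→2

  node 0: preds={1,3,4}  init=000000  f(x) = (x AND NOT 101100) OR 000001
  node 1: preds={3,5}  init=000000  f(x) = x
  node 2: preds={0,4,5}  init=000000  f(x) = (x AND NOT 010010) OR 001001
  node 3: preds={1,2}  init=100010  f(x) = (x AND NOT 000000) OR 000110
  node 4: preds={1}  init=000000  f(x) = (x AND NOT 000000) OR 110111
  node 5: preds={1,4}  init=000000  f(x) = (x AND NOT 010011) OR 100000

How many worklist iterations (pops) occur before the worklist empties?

Iteration log — 16 steps:
  step 1. node 0  ⊔preds=100010  new=000011  old=000000  +wl: 
  step 2. node 1  ⊔preds=100010  new=100010  old=000000  +wl: 0
  step 3. node 2  ⊔preds=000011  new=001001  old=000000  +wl: 
  step 4. node 3  ⊔preds=101011  new=101111  old=100010  +wl: 1
  step 5. node 4  ⊔preds=100010  new=110111  old=000000  +wl: 2
  step 6. node 5  ⊔preds=110111  new=100100  old=000000  +wl: 
  step 7. node 0  ⊔preds=111111  new=010011  old=000011  +wl: 
  step 8. node 1  ⊔preds=101111  new=101111  old=100010  +wl: 0,3,4,5
  step 9. node 2  ⊔preds=110111  new=101101  old=001001  +wl: 
  step 10. node 0  ⊔preds=111111  new=010011  stable
  step 11. node 3  ⊔preds=101111  new=101111  stable
  step 12. node 4  ⊔preds=101111  new=111111  old=110111  +wl: 0,2
  step 13. node 5  ⊔preds=111111  new=101100  old=100100  +wl: 1
  step 14. node 0  ⊔preds=111111  new=010011  stable
  step 15. node 2  ⊔preds=111111  new=101101  stable
  step 16. node 1  ⊔preds=101111  new=101111  stable

Least fixpoint reached:
  node 0: 010011
  node 1: 101111
  node 2: 101101
  node 3: 101111
  node 4: 111111
  node 5: 101100

16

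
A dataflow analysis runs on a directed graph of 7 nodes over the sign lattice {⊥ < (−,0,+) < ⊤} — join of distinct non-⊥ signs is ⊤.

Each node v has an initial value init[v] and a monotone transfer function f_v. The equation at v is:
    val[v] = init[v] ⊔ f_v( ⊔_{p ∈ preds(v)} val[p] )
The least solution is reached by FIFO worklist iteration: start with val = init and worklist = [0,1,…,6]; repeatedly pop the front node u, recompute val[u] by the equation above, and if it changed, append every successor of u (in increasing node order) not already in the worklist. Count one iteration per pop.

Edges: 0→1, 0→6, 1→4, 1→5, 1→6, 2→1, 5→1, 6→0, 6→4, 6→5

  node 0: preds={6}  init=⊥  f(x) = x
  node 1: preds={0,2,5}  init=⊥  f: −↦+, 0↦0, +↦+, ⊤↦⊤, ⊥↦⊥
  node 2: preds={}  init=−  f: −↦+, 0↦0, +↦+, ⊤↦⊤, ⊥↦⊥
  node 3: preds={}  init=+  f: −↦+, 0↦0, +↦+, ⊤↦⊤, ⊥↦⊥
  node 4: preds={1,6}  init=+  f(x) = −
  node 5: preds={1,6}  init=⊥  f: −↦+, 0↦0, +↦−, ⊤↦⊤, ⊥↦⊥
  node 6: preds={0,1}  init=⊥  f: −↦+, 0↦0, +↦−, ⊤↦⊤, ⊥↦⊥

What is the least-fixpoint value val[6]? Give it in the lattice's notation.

Worklist (18 pops):
  #1 pop 0: in=⊥ → ⊥ (no change)
  #2 pop 1: in=− → + (was ⊥); enqueue []
  #3 pop 2: in=⊥ → − (no change)
  #4 pop 3: in=⊥ → + (no change)
  #5 pop 4: in=+ → ⊤ (was +); enqueue []
  #6 pop 5: in=+ → − (was ⊥); enqueue [1]
  #7 pop 6: in=+ → − (was ⊥); enqueue [0,4,5]
  #8 pop 1: in=− → + (no change)
  #9 pop 0: in=− → − (was ⊥); enqueue [1,6]
  #10 pop 4: in=⊤ → ⊤ (no change)
  #11 pop 5: in=⊤ → ⊤ (was −); enqueue []
  #12 pop 1: in=⊤ → ⊤ (was +); enqueue [4,5]
  #13 pop 6: in=⊤ → ⊤ (was −); enqueue [0]
  #14 pop 4: in=⊤ → ⊤ (no change)
  #15 pop 5: in=⊤ → ⊤ (no change)
  #16 pop 0: in=⊤ → ⊤ (was −); enqueue [1,6]
  #17 pop 1: in=⊤ → ⊤ (no change)
  #18 pop 6: in=⊤ → ⊤ (no change)

Fixpoint:
  val[0] = ⊤
  val[1] = ⊤
  val[2] = −
  val[3] = +
  val[4] = ⊤
  val[5] = ⊤
  val[6] = ⊤

⊤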